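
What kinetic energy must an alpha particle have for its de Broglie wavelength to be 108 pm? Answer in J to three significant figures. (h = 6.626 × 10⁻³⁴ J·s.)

p = h/λ = 6.626 × 10⁻³⁴ / 1.080 × 10⁻¹⁰ = 6.135 × 10⁻²⁴ kg·m/s.
KE = p²/(2m) = (6.135 × 10⁻²⁴)² / (2 × 6.645 × 10⁻²⁷) = 2.832 × 10⁻²¹ J = 2.83 × 10⁻²¹ J.

KE = 2.83 × 10⁻²¹ J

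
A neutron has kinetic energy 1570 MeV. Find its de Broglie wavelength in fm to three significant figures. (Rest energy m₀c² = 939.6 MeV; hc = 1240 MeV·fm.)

Total energy E = KE + m₀c² = 1570 + 939.6 = 2509.6 MeV.
(pc)² = E² − (m₀c²)² = (2509.6)² − (939.6)² = 5.415 × 10⁶ MeV², so pc = 2327 MeV.
λ = hc/(pc) = 1240 MeV·fm / 2327 MeV = 0.533 fm.

λ = 0.533 fm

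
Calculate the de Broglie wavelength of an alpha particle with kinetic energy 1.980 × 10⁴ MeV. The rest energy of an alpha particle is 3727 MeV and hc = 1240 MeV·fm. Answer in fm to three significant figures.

Total energy E = KE + m₀c² = 1.980 × 10⁴ + 3727 = 23527 MeV.
(pc)² = E² − (m₀c²)² = (23527)² − (3727)² = 5.396 × 10⁸ MeV², so pc = 2.323 × 10⁴ MeV.
λ = hc/(pc) = 1240 MeV·fm / 2.323 × 10⁴ MeV = 0.0534 fm.

λ = 0.0534 fm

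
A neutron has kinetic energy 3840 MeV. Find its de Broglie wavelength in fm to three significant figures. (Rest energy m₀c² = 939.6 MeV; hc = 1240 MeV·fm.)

Total energy E = KE + m₀c² = 3840 + 939.6 = 4779.6 MeV.
(pc)² = E² − (m₀c²)² = (4779.6)² − (939.6)² = 2.196 × 10⁷ MeV², so pc = 4686 MeV.
λ = hc/(pc) = 1240 MeV·fm / 4686 MeV = 0.265 fm.

λ = 0.265 fm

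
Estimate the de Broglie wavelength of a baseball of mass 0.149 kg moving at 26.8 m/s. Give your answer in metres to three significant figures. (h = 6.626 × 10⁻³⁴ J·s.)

p = mv = 0.149 × 26.8 = 3.993 kg·m/s.
λ = h/p = 6.626 × 10⁻³⁴ / 3.993 = 1.66 × 10⁻³⁴ m.

λ = 1.66 × 10⁻³⁴ m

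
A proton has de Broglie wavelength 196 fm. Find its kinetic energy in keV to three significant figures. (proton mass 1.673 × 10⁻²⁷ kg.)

p = h/λ = 6.626 × 10⁻³⁴ / 1.960 × 10⁻¹³ = 3.381 × 10⁻²¹ kg·m/s.
KE = p²/(2m) = (3.381 × 10⁻²¹)² / (2 × 1.673 × 10⁻²⁷) = 3.416 × 10⁻¹⁵ J = 21.3 keV.

KE = 21.3 keV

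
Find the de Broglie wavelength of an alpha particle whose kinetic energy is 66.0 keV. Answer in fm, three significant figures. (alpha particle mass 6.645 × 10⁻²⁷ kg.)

λ = 55.9 fm

KE = 66.0 keV = 1.057 × 10⁻¹⁴ J.
p = √(2mKE) = √(2 × 6.645 × 10⁻²⁷ × 1.057 × 10⁻¹⁴) = 1.185 × 10⁻²⁰ kg·m/s.
λ = h/p = 6.626 × 10⁻³⁴ / 1.185 × 10⁻²⁰ = 5.59 × 10⁻¹⁴ m = 55.9 fm.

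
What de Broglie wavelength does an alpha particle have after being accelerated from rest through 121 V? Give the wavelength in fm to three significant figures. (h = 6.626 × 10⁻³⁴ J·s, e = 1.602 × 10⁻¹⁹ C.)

λ = 923 fm

KE = 2eV = 2 × 1.602 × 10⁻¹⁹ × 121.0 = 3.877 × 10⁻¹⁷ J.
p = √(2mKE) = √(2 × 6.645 × 10⁻²⁷ × 3.877 × 10⁻¹⁷) = 7.178 × 10⁻²² kg·m/s.
λ = h/p = 6.626 × 10⁻³⁴ / 7.178 × 10⁻²² = 9.23 × 10⁻¹³ m = 923 fm.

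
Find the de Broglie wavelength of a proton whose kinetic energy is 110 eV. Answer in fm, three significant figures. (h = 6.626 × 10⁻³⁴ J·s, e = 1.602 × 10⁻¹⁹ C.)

KE = 110 eV = 1.762 × 10⁻¹⁷ J.
p = √(2mKE) = √(2 × 1.673 × 10⁻²⁷ × 1.762 × 10⁻¹⁷) = 2.428 × 10⁻²² kg·m/s.
λ = h/p = 6.626 × 10⁻³⁴ / 2.428 × 10⁻²² = 2.73 × 10⁻¹² m = 2730 fm.

λ = 2730 fm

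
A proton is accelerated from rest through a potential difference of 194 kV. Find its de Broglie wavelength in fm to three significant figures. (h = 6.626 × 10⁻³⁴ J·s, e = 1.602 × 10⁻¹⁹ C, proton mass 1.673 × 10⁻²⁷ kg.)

λ = 65.0 fm

KE = eV = 1.602 × 10⁻¹⁹ × 1.940 × 10⁵ = 3.108 × 10⁻¹⁴ J.
p = √(2mKE) = √(2 × 1.673 × 10⁻²⁷ × 3.108 × 10⁻¹⁴) = 1.020 × 10⁻²⁰ kg·m/s.
λ = h/p = 6.626 × 10⁻³⁴ / 1.020 × 10⁻²⁰ = 6.50 × 10⁻¹⁴ m = 65.0 fm.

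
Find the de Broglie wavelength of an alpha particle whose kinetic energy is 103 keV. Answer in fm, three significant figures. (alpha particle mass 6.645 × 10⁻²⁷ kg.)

λ = 44.7 fm

KE = 103 keV = 1.650 × 10⁻¹⁴ J.
p = √(2mKE) = √(2 × 6.645 × 10⁻²⁷ × 1.650 × 10⁻¹⁴) = 1.481 × 10⁻²⁰ kg·m/s.
λ = h/p = 6.626 × 10⁻³⁴ / 1.481 × 10⁻²⁰ = 4.47 × 10⁻¹⁴ m = 44.7 fm.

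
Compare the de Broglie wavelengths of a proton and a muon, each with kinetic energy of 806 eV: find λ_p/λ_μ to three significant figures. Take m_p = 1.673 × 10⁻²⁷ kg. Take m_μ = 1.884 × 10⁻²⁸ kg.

λ_p/λ_μ = 0.336

At fixed KE, p = √(2mKE) so λ = h/p ∝ 1/√m.
λ_p/λ_μ = √(m_μ/m_p) = √(1.884 × 10⁻²⁸/1.673 × 10⁻²⁷) = √(0.1126) = 0.336.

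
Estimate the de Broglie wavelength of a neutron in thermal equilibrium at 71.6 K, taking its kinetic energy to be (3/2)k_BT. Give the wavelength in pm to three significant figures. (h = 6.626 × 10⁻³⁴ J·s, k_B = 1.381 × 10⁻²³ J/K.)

KE = (3/2)k_BT = 1.5 × 1.381 × 10⁻²³ × 71.6 = 1.483 × 10⁻²¹ J.
p = √(2mKE) = √(2 × 1.675 × 10⁻²⁷ × 1.483 × 10⁻²¹) = 2.229 × 10⁻²⁴ kg·m/s.
λ = h/p = 2.97 × 10⁻¹⁰ m = 297 pm.

λ = 297 pm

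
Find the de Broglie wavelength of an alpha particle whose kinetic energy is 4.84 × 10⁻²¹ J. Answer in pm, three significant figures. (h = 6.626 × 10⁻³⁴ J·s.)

p = √(2mKE) = √(2 × 6.645 × 10⁻²⁷ × 4.840 × 10⁻²¹) = 8.020 × 10⁻²⁴ kg·m/s.
λ = h/p = 6.626 × 10⁻³⁴ / 8.020 × 10⁻²⁴ = 8.26 × 10⁻¹¹ m = 82.6 pm.

λ = 82.6 pm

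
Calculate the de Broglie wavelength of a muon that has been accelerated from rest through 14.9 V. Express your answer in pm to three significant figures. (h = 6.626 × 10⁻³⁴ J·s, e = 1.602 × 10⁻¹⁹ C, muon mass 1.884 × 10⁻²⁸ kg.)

λ = 22.1 pm

KE = eV = 1.602 × 10⁻¹⁹ × 14.90 = 2.387 × 10⁻¹⁸ J.
p = √(2mKE) = √(2 × 1.884 × 10⁻²⁸ × 2.387 × 10⁻¹⁸) = 2.999 × 10⁻²³ kg·m/s.
λ = h/p = 6.626 × 10⁻³⁴ / 2.999 × 10⁻²³ = 2.21 × 10⁻¹¹ m = 22.1 pm.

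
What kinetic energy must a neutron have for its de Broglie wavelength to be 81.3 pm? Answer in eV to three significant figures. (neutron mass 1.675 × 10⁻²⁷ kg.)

p = h/λ = 6.626 × 10⁻³⁴ / 8.130 × 10⁻¹¹ = 8.150 × 10⁻²⁴ kg·m/s.
KE = p²/(2m) = (8.150 × 10⁻²⁴)² / (2 × 1.675 × 10⁻²⁷) = 1.983 × 10⁻²⁰ J = 0.124 eV.

KE = 0.124 eV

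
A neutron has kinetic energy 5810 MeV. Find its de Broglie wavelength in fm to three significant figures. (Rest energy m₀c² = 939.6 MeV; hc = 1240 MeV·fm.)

λ = 0.186 fm

Total energy E = KE + m₀c² = 5810 + 939.6 = 6749.6 MeV.
(pc)² = E² − (m₀c²)² = (6749.6)² − (939.6)² = 4.467 × 10⁷ MeV², so pc = 6684 MeV.
λ = hc/(pc) = 1240 MeV·fm / 6684 MeV = 0.186 fm.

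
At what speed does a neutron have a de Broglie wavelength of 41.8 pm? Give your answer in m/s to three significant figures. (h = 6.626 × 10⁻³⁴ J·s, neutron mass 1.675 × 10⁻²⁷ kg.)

v = 9460 m/s

p = h/λ = 6.626 × 10⁻³⁴ / 4.180 × 10⁻¹¹ = 1.585 × 10⁻²³ kg·m/s.
v = p/m = 1.585 × 10⁻²³ / 1.675 × 10⁻²⁷ = 9.46 × 10³ m/s = 9460 m/s.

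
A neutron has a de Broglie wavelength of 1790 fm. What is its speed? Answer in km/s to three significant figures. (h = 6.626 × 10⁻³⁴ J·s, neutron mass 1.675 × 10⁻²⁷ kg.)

v = 221 km/s

p = h/λ = 6.626 × 10⁻³⁴ / 1.790 × 10⁻¹² = 3.702 × 10⁻²² kg·m/s.
v = p/m = 3.702 × 10⁻²² / 1.675 × 10⁻²⁷ = 2.21 × 10⁵ m/s = 221 km/s.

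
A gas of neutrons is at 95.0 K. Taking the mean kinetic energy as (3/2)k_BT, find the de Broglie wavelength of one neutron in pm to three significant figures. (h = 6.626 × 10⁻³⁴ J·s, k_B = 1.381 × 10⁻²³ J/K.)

λ = 258 pm

KE = (3/2)k_BT = 1.5 × 1.381 × 10⁻²³ × 95.0 = 1.968 × 10⁻²¹ J.
p = √(2mKE) = √(2 × 1.675 × 10⁻²⁷ × 1.968 × 10⁻²¹) = 2.568 × 10⁻²⁴ kg·m/s.
λ = h/p = 2.58 × 10⁻¹⁰ m = 258 pm.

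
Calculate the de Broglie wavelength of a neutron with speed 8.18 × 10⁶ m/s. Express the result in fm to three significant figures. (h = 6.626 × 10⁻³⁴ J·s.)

λ = 48.4 fm

p = mv = 1.675 × 10⁻²⁷ × 8.18 × 10⁶ = 1.370 × 10⁻²⁰ kg·m/s.
λ = h/p = 6.626 × 10⁻³⁴ / 1.370 × 10⁻²⁰ = 4.84 × 10⁻¹⁴ m = 48.4 fm.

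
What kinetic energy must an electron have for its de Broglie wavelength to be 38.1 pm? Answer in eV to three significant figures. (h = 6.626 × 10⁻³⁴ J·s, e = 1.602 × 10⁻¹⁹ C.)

KE = 1040 eV

p = h/λ = 6.626 × 10⁻³⁴ / 3.810 × 10⁻¹¹ = 1.739 × 10⁻²³ kg·m/s.
KE = p²/(2m) = (1.739 × 10⁻²³)² / (2 × 9.109 × 10⁻³¹) = 1.660 × 10⁻¹⁶ J = 1040 eV.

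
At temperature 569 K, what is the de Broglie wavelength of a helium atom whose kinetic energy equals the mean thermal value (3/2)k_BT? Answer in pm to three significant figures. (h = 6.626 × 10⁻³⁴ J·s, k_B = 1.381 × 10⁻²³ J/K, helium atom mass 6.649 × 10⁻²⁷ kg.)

λ = 52.9 pm

KE = (3/2)k_BT = 1.5 × 1.381 × 10⁻²³ × 569 = 1.179 × 10⁻²⁰ J.
p = √(2mKE) = √(2 × 6.649 × 10⁻²⁷ × 1.179 × 10⁻²⁰) = 1.252 × 10⁻²³ kg·m/s.
λ = h/p = 5.29 × 10⁻¹¹ m = 52.9 pm.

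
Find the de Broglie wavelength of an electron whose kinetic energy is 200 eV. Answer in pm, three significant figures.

λ = 86.7 pm

KE = 200 eV = 3.204 × 10⁻¹⁷ J.
p = √(2mKE) = √(2 × 9.109 × 10⁻³¹ × 3.204 × 10⁻¹⁷) = 7.640 × 10⁻²⁴ kg·m/s.
λ = h/p = 6.626 × 10⁻³⁴ / 7.640 × 10⁻²⁴ = 8.67 × 10⁻¹¹ m = 86.7 pm.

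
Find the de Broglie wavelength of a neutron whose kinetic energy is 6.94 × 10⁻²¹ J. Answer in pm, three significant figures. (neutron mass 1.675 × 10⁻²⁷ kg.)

λ = 137 pm

p = √(2mKE) = √(2 × 1.675 × 10⁻²⁷ × 6.940 × 10⁻²¹) = 4.822 × 10⁻²⁴ kg·m/s.
λ = h/p = 6.626 × 10⁻³⁴ / 4.822 × 10⁻²⁴ = 1.37 × 10⁻¹⁰ m = 137 pm.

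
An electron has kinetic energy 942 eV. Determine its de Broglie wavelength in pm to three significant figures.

KE = 942 eV = 1.509 × 10⁻¹⁶ J.
p = √(2mKE) = √(2 × 9.109 × 10⁻³¹ × 1.509 × 10⁻¹⁶) = 1.658 × 10⁻²³ kg·m/s.
λ = h/p = 6.626 × 10⁻³⁴ / 1.658 × 10⁻²³ = 4.00 × 10⁻¹¹ m = 40.0 pm.

λ = 40.0 pm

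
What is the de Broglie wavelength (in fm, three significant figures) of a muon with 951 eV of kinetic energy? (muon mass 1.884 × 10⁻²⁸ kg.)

KE = 951 eV = 1.524 × 10⁻¹⁶ J.
p = √(2mKE) = √(2 × 1.884 × 10⁻²⁸ × 1.524 × 10⁻¹⁶) = 2.396 × 10⁻²² kg·m/s.
λ = h/p = 6.626 × 10⁻³⁴ / 2.396 × 10⁻²² = 2.77 × 10⁻¹² m = 2770 fm.

λ = 2770 fm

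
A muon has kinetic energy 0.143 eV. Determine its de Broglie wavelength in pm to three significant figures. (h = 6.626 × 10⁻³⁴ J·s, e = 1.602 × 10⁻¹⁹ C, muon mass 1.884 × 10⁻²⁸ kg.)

λ = 226 pm

KE = 0.143 eV = 2.291 × 10⁻²⁰ J.
p = √(2mKE) = √(2 × 1.884 × 10⁻²⁸ × 2.291 × 10⁻²⁰) = 2.938 × 10⁻²⁴ kg·m/s.
λ = h/p = 6.626 × 10⁻³⁴ / 2.938 × 10⁻²⁴ = 2.26 × 10⁻¹⁰ m = 226 pm.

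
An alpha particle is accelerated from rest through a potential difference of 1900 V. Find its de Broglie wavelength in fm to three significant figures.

λ = 233 fm

KE = 2eV = 2 × 1.602 × 10⁻¹⁹ × 1900 = 6.088 × 10⁻¹⁶ J.
p = √(2mKE) = √(2 × 6.645 × 10⁻²⁷ × 6.088 × 10⁻¹⁶) = 2.844 × 10⁻²¹ kg·m/s.
λ = h/p = 6.626 × 10⁻³⁴ / 2.844 × 10⁻²¹ = 2.33 × 10⁻¹³ m = 233 fm.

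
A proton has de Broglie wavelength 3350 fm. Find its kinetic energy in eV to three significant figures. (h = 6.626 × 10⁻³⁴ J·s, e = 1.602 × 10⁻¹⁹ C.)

KE = 73.0 eV

p = h/λ = 6.626 × 10⁻³⁴ / 3.350 × 10⁻¹² = 1.978 × 10⁻²² kg·m/s.
KE = p²/(2m) = (1.978 × 10⁻²²)² / (2 × 1.673 × 10⁻²⁷) = 1.169 × 10⁻¹⁷ J = 73.0 eV.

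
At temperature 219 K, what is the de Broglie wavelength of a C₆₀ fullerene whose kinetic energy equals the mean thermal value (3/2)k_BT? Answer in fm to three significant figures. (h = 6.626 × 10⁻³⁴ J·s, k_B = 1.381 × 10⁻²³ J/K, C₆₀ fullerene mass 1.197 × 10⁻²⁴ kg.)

KE = (3/2)k_BT = 1.5 × 1.381 × 10⁻²³ × 219 = 4.537 × 10⁻²¹ J.
p = √(2mKE) = √(2 × 1.197 × 10⁻²⁴ × 4.537 × 10⁻²¹) = 1.042 × 10⁻²² kg·m/s.
λ = h/p = 6.36 × 10⁻¹² m = 6360 fm.

λ = 6360 fm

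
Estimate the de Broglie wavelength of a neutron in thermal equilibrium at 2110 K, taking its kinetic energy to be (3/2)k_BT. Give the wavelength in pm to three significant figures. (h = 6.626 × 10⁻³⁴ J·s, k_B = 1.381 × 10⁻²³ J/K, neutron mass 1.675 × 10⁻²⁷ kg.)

KE = (3/2)k_BT = 1.5 × 1.381 × 10⁻²³ × 2110 = 4.371 × 10⁻²⁰ J.
p = √(2mKE) = √(2 × 1.675 × 10⁻²⁷ × 4.371 × 10⁻²⁰) = 1.210 × 10⁻²³ kg·m/s.
λ = h/p = 5.48 × 10⁻¹¹ m = 54.8 pm.

λ = 54.8 pm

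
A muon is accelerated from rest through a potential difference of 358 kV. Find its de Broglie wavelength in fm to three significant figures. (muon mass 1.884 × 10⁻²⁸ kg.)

λ = 143 fm

KE = eV = 1.602 × 10⁻¹⁹ × 3.580 × 10⁵ = 5.735 × 10⁻¹⁴ J.
p = √(2mKE) = √(2 × 1.884 × 10⁻²⁸ × 5.735 × 10⁻¹⁴) = 4.649 × 10⁻²¹ kg·m/s.
λ = h/p = 6.626 × 10⁻³⁴ / 4.649 × 10⁻²¹ = 1.43 × 10⁻¹³ m = 143 fm.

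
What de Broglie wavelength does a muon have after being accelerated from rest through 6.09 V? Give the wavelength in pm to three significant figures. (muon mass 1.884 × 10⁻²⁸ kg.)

KE = eV = 1.602 × 10⁻¹⁹ × 6.090 = 9.756 × 10⁻¹⁹ J.
p = √(2mKE) = √(2 × 1.884 × 10⁻²⁸ × 9.756 × 10⁻¹⁹) = 1.917 × 10⁻²³ kg·m/s.
λ = h/p = 6.626 × 10⁻³⁴ / 1.917 × 10⁻²³ = 3.46 × 10⁻¹¹ m = 34.6 pm.

λ = 34.6 pm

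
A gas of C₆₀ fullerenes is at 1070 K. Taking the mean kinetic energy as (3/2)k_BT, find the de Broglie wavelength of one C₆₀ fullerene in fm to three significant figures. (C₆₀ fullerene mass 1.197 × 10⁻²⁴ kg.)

KE = (3/2)k_BT = 1.5 × 1.381 × 10⁻²³ × 1070 = 2.217 × 10⁻²⁰ J.
p = √(2mKE) = √(2 × 1.197 × 10⁻²⁴ × 2.217 × 10⁻²⁰) = 2.304 × 10⁻²² kg·m/s.
λ = h/p = 2.88 × 10⁻¹² m = 2880 fm.

λ = 2880 fm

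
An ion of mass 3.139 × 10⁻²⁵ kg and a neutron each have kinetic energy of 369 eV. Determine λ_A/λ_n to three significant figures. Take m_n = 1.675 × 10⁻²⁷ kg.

At fixed KE, p = √(2mKE) so λ = h/p ∝ 1/√m.
λ_A/λ_n = √(m_n/m_A) = √(1.675 × 10⁻²⁷/3.139 × 10⁻²⁵) = √(5.336 × 10⁻³) = 0.0730.

λ_A/λ_n = 0.0730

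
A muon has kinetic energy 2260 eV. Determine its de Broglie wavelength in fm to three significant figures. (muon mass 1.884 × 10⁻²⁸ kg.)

λ = 1790 fm

KE = 2260 eV = 3.621 × 10⁻¹⁶ J.
p = √(2mKE) = √(2 × 1.884 × 10⁻²⁸ × 3.621 × 10⁻¹⁶) = 3.694 × 10⁻²² kg·m/s.
λ = h/p = 6.626 × 10⁻³⁴ / 3.694 × 10⁻²² = 1.79 × 10⁻¹² m = 1790 fm.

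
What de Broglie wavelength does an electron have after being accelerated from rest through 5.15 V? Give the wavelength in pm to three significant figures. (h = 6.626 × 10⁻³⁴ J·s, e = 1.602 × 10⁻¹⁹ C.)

λ = 540 pm

KE = eV = 1.602 × 10⁻¹⁹ × 5.150 = 8.250 × 10⁻¹⁹ J.
p = √(2mKE) = √(2 × 9.109 × 10⁻³¹ × 8.250 × 10⁻¹⁹) = 1.226 × 10⁻²⁴ kg·m/s.
λ = h/p = 6.626 × 10⁻³⁴ / 1.226 × 10⁻²⁴ = 5.40 × 10⁻¹⁰ m = 540 pm.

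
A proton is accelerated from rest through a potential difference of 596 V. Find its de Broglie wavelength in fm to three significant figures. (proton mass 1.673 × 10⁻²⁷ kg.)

λ = 1170 fm

KE = eV = 1.602 × 10⁻¹⁹ × 596.0 = 9.548 × 10⁻¹⁷ J.
p = √(2mKE) = √(2 × 1.673 × 10⁻²⁷ × 9.548 × 10⁻¹⁷) = 5.652 × 10⁻²² kg·m/s.
λ = h/p = 6.626 × 10⁻³⁴ / 5.652 × 10⁻²² = 1.17 × 10⁻¹² m = 1170 fm.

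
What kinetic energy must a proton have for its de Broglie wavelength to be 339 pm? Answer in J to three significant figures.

p = h/λ = 6.626 × 10⁻³⁴ / 3.390 × 10⁻¹⁰ = 1.955 × 10⁻²⁴ kg·m/s.
KE = p²/(2m) = (1.955 × 10⁻²⁴)² / (2 × 1.673 × 10⁻²⁷) = 1.142 × 10⁻²¹ J = 1.14 × 10⁻²¹ J.

KE = 1.14 × 10⁻²¹ J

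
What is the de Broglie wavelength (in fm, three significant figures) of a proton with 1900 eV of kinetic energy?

λ = 657 fm

KE = 1900 eV = 3.044 × 10⁻¹⁶ J.
p = √(2mKE) = √(2 × 1.673 × 10⁻²⁷ × 3.044 × 10⁻¹⁶) = 1.009 × 10⁻²¹ kg·m/s.
λ = h/p = 6.626 × 10⁻³⁴ / 1.009 × 10⁻²¹ = 6.57 × 10⁻¹³ m = 657 fm.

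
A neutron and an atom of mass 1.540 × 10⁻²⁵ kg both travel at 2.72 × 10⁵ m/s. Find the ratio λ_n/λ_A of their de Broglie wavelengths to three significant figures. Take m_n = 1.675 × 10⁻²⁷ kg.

At fixed v, p = mv so λ = h/(mv) ∝ 1/m.
λ_n/λ_A = m_A/m_n = 1.540 × 10⁻²⁵/1.675 × 10⁻²⁷ = 91.9.

λ_n/λ_A = 91.9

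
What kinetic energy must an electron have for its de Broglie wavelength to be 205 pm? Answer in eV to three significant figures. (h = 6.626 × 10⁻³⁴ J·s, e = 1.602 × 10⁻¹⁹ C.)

KE = 35.8 eV

p = h/λ = 6.626 × 10⁻³⁴ / 2.050 × 10⁻¹⁰ = 3.232 × 10⁻²⁴ kg·m/s.
KE = p²/(2m) = (3.232 × 10⁻²⁴)² / (2 × 9.109 × 10⁻³¹) = 5.734 × 10⁻¹⁸ J = 35.8 eV.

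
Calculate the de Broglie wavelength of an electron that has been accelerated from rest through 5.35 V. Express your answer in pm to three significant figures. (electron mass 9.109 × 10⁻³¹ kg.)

KE = eV = 1.602 × 10⁻¹⁹ × 5.350 = 8.571 × 10⁻¹⁹ J.
p = √(2mKE) = √(2 × 9.109 × 10⁻³¹ × 8.571 × 10⁻¹⁹) = 1.250 × 10⁻²⁴ kg·m/s.
λ = h/p = 6.626 × 10⁻³⁴ / 1.250 × 10⁻²⁴ = 5.30 × 10⁻¹⁰ m = 530 pm.

λ = 530 pm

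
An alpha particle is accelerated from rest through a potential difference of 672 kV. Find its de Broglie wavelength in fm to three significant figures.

KE = 2eV = 2 × 1.602 × 10⁻¹⁹ × 6.720 × 10⁵ = 2.153 × 10⁻¹³ J.
p = √(2mKE) = √(2 × 6.645 × 10⁻²⁷ × 2.153 × 10⁻¹³) = 5.349 × 10⁻²⁰ kg·m/s.
λ = h/p = 6.626 × 10⁻³⁴ / 5.349 × 10⁻²⁰ = 1.24 × 10⁻¹⁴ m = 12.4 fm.

λ = 12.4 fm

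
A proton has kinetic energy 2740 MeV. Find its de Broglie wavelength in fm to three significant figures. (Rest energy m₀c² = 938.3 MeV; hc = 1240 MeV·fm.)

Total energy E = KE + m₀c² = 2740 + 938.3 = 3678.3 MeV.
(pc)² = E² − (m₀c²)² = (3678.3)² − (938.3)² = 1.265 × 10⁷ MeV², so pc = 3557 MeV.
λ = hc/(pc) = 1240 MeV·fm / 3557 MeV = 0.349 fm.

λ = 0.349 fm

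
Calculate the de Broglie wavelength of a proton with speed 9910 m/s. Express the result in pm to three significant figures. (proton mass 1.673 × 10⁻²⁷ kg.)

p = mv = 1.673 × 10⁻²⁷ × 9910 = 1.658 × 10⁻²³ kg·m/s.
λ = h/p = 6.626 × 10⁻³⁴ / 1.658 × 10⁻²³ = 4.00 × 10⁻¹¹ m = 40.0 pm.

λ = 40.0 pm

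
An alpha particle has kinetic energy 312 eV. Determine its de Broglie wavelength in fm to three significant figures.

KE = 312 eV = 4.998 × 10⁻¹⁷ J.
p = √(2mKE) = √(2 × 6.645 × 10⁻²⁷ × 4.998 × 10⁻¹⁷) = 8.150 × 10⁻²² kg·m/s.
λ = h/p = 6.626 × 10⁻³⁴ / 8.150 × 10⁻²² = 8.13 × 10⁻¹³ m = 813 fm.

λ = 813 fm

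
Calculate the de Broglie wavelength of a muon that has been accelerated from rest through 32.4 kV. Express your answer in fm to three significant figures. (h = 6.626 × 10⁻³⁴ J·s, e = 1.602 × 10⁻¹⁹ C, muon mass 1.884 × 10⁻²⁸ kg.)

λ = 474 fm

KE = eV = 1.602 × 10⁻¹⁹ × 3.240 × 10⁴ = 5.190 × 10⁻¹⁵ J.
p = √(2mKE) = √(2 × 1.884 × 10⁻²⁸ × 5.190 × 10⁻¹⁵) = 1.398 × 10⁻²¹ kg·m/s.
λ = h/p = 6.626 × 10⁻³⁴ / 1.398 × 10⁻²¹ = 4.74 × 10⁻¹³ m = 474 fm.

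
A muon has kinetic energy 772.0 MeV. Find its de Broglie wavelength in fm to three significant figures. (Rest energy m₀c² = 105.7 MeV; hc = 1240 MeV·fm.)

λ = 1.42 fm

Total energy E = KE + m₀c² = 772.0 + 105.7 = 877.7 MeV.
(pc)² = E² − (m₀c²)² = (877.7)² − (105.7)² = 7.592 × 10⁵ MeV², so pc = 871.3 MeV.
λ = hc/(pc) = 1240 MeV·fm / 871.3 MeV = 1.42 fm.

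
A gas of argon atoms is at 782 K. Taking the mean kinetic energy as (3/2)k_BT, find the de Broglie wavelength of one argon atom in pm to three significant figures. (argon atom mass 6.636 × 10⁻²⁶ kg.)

KE = (3/2)k_BT = 1.5 × 1.381 × 10⁻²³ × 782 = 1.620 × 10⁻²⁰ J.
p = √(2mKE) = √(2 × 6.636 × 10⁻²⁶ × 1.620 × 10⁻²⁰) = 4.637 × 10⁻²³ kg·m/s.
λ = h/p = 1.43 × 10⁻¹¹ m = 14.3 pm.

λ = 14.3 pm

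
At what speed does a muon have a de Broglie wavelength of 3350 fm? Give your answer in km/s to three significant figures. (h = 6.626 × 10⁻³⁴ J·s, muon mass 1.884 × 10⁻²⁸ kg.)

v = 1050 km/s

p = h/λ = 6.626 × 10⁻³⁴ / 3.350 × 10⁻¹² = 1.978 × 10⁻²² kg·m/s.
v = p/m = 1.978 × 10⁻²² / 1.884 × 10⁻²⁸ = 1.05 × 10⁶ m/s = 1050 km/s.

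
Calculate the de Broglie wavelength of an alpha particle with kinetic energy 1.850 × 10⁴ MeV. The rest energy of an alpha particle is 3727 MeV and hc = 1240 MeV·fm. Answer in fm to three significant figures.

λ = 0.0566 fm

Total energy E = KE + m₀c² = 1.850 × 10⁴ + 3727 = 22227 MeV.
(pc)² = E² − (m₀c²)² = (22227)² − (3727)² = 4.801 × 10⁸ MeV², so pc = 2.191 × 10⁴ MeV.
λ = hc/(pc) = 1240 MeV·fm / 2.191 × 10⁴ MeV = 0.0566 fm.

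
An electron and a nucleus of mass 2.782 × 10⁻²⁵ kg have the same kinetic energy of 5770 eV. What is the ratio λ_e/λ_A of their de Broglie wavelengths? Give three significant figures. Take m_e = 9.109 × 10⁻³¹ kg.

λ_e/λ_A = 553

At fixed KE, p = √(2mKE) so λ = h/p ∝ 1/√m.
λ_e/λ_A = √(m_A/m_e) = √(2.782 × 10⁻²⁵/9.109 × 10⁻³¹) = √(3.054 × 10⁵) = 553.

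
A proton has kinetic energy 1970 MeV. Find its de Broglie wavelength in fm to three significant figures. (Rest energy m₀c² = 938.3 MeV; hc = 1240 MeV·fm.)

λ = 0.450 fm

Total energy E = KE + m₀c² = 1970 + 938.3 = 2908.3 MeV.
(pc)² = E² − (m₀c²)² = (2908.3)² − (938.3)² = 7.578 × 10⁶ MeV², so pc = 2753 MeV.
λ = hc/(pc) = 1240 MeV·fm / 2753 MeV = 0.450 fm.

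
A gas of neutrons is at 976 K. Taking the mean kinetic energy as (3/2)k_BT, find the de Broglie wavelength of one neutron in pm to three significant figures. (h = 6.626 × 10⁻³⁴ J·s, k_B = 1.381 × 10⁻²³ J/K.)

λ = 80.5 pm

KE = (3/2)k_BT = 1.5 × 1.381 × 10⁻²³ × 976 = 2.022 × 10⁻²⁰ J.
p = √(2mKE) = √(2 × 1.675 × 10⁻²⁷ × 2.022 × 10⁻²⁰) = 8.230 × 10⁻²⁴ kg·m/s.
λ = h/p = 8.05 × 10⁻¹¹ m = 80.5 pm.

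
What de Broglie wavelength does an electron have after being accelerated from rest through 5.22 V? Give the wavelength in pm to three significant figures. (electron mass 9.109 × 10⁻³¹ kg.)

λ = 537 pm

KE = eV = 1.602 × 10⁻¹⁹ × 5.220 = 8.362 × 10⁻¹⁹ J.
p = √(2mKE) = √(2 × 9.109 × 10⁻³¹ × 8.362 × 10⁻¹⁹) = 1.234 × 10⁻²⁴ kg·m/s.
λ = h/p = 6.626 × 10⁻³⁴ / 1.234 × 10⁻²⁴ = 5.37 × 10⁻¹⁰ m = 537 pm.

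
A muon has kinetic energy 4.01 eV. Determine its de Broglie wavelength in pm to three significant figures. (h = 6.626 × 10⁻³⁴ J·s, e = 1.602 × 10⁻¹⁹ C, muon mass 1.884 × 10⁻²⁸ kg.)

λ = 42.6 pm

KE = 4.01 eV = 6.424 × 10⁻¹⁹ J.
p = √(2mKE) = √(2 × 1.884 × 10⁻²⁸ × 6.424 × 10⁻¹⁹) = 1.556 × 10⁻²³ kg·m/s.
λ = h/p = 6.626 × 10⁻³⁴ / 1.556 × 10⁻²³ = 4.26 × 10⁻¹¹ m = 42.6 pm.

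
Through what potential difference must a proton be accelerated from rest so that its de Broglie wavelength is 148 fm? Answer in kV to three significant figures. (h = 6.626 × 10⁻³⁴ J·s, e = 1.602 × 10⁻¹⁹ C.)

p = h/λ = 6.626 × 10⁻³⁴ / 1.480 × 10⁻¹³ = 4.477 × 10⁻²¹ kg·m/s.
KE = p²/(2m) = 5.990 × 10⁻¹⁵ J.
V = KE/e = 5.990 × 10⁻¹⁵ / (1.602 × 10⁻¹⁹) = 37.4 kV.

V = 37.4 kV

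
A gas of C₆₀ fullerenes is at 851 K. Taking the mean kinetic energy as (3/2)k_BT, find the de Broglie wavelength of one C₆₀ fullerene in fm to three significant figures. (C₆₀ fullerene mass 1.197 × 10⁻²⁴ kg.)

λ = 3230 fm

KE = (3/2)k_BT = 1.5 × 1.381 × 10⁻²³ × 851 = 1.763 × 10⁻²⁰ J.
p = √(2mKE) = √(2 × 1.197 × 10⁻²⁴ × 1.763 × 10⁻²⁰) = 2.054 × 10⁻²² kg·m/s.
λ = h/p = 3.23 × 10⁻¹² m = 3230 fm.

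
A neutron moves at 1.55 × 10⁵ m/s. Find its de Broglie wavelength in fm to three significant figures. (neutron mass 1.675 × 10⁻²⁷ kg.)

λ = 2550 fm

p = mv = 1.675 × 10⁻²⁷ × 1.55 × 10⁵ = 2.596 × 10⁻²² kg·m/s.
λ = h/p = 6.626 × 10⁻³⁴ / 2.596 × 10⁻²² = 2.55 × 10⁻¹² m = 2550 fm.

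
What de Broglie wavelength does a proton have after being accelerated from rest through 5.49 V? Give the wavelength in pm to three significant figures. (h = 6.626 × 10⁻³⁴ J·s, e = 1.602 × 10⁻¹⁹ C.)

λ = 12.2 pm

KE = eV = 1.602 × 10⁻¹⁹ × 5.490 = 8.795 × 10⁻¹⁹ J.
p = √(2mKE) = √(2 × 1.673 × 10⁻²⁷ × 8.795 × 10⁻¹⁹) = 5.425 × 10⁻²³ kg·m/s.
λ = h/p = 6.626 × 10⁻³⁴ / 5.425 × 10⁻²³ = 1.22 × 10⁻¹¹ m = 12.2 pm.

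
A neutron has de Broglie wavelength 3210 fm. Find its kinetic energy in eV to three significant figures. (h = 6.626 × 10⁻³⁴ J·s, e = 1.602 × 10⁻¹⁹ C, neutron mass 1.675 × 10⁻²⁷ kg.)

p = h/λ = 6.626 × 10⁻³⁴ / 3.210 × 10⁻¹² = 2.064 × 10⁻²² kg·m/s.
KE = p²/(2m) = (2.064 × 10⁻²²)² / (2 × 1.675 × 10⁻²⁷) = 1.272 × 10⁻¹⁷ J = 79.4 eV.

KE = 79.4 eV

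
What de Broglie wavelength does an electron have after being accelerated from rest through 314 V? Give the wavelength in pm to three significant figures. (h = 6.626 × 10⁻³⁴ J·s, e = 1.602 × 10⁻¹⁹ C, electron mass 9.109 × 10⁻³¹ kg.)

λ = 69.2 pm

KE = eV = 1.602 × 10⁻¹⁹ × 314.0 = 5.030 × 10⁻¹⁷ J.
p = √(2mKE) = √(2 × 9.109 × 10⁻³¹ × 5.030 × 10⁻¹⁷) = 9.573 × 10⁻²⁴ kg·m/s.
λ = h/p = 6.626 × 10⁻³⁴ / 9.573 × 10⁻²⁴ = 6.92 × 10⁻¹¹ m = 69.2 pm.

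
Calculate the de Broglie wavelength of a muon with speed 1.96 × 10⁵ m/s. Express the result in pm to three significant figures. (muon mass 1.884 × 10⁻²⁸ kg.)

p = mv = 1.884 × 10⁻²⁸ × 1.96 × 10⁵ = 3.693 × 10⁻²³ kg·m/s.
λ = h/p = 6.626 × 10⁻³⁴ / 3.693 × 10⁻²³ = 1.79 × 10⁻¹¹ m = 17.9 pm.

λ = 17.9 pm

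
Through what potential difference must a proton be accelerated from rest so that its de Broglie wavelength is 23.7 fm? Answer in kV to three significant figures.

V = 1460 kV

p = h/λ = 6.626 × 10⁻³⁴ / 2.370 × 10⁻¹⁴ = 2.796 × 10⁻²⁰ kg·m/s.
KE = p²/(2m) = 2.336 × 10⁻¹³ J.
V = KE/e = 2.336 × 10⁻¹³ / (1.602 × 10⁻¹⁹) = 1460 kV.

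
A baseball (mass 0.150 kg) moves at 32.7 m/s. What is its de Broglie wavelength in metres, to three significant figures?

λ = 1.35 × 10⁻³⁴ m

p = mv = 0.150 × 32.7 = 4.905 kg·m/s.
λ = h/p = 6.626 × 10⁻³⁴ / 4.905 = 1.35 × 10⁻³⁴ m.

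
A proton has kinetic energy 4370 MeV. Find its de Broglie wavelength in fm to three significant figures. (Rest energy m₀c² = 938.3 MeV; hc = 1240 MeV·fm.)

λ = 0.237 fm

Total energy E = KE + m₀c² = 4370 + 938.3 = 5308.3 MeV.
(pc)² = E² − (m₀c²)² = (5308.3)² − (938.3)² = 2.730 × 10⁷ MeV², so pc = 5225 MeV.
λ = hc/(pc) = 1240 MeV·fm / 5225 MeV = 0.237 fm.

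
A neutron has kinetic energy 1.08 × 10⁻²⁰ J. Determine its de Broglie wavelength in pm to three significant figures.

λ = 110 pm

p = √(2mKE) = √(2 × 1.675 × 10⁻²⁷ × 1.080 × 10⁻²⁰) = 6.015 × 10⁻²⁴ kg·m/s.
λ = h/p = 6.626 × 10⁻³⁴ / 6.015 × 10⁻²⁴ = 1.10 × 10⁻¹⁰ m = 110 pm.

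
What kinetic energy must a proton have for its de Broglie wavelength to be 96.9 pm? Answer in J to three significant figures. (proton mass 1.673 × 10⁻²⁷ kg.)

p = h/λ = 6.626 × 10⁻³⁴ / 9.690 × 10⁻¹¹ = 6.838 × 10⁻²⁴ kg·m/s.
KE = p²/(2m) = (6.838 × 10⁻²⁴)² / (2 × 1.673 × 10⁻²⁷) = 1.397 × 10⁻²⁰ J = 1.40 × 10⁻²⁰ J.

KE = 1.40 × 10⁻²⁰ J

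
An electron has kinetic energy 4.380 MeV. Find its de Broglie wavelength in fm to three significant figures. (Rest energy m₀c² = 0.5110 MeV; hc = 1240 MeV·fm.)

Total energy E = KE + m₀c² = 4.380 + 0.5110 = 4.8910 MeV.
(pc)² = E² − (m₀c²)² = (4.8910)² − (0.5110)² = 23.66 MeV², so pc = 4.864 MeV.
λ = hc/(pc) = 1240 MeV·fm / 4.864 MeV = 255 fm.

λ = 255 fm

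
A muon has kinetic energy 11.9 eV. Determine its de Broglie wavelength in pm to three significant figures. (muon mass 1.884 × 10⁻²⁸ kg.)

λ = 24.7 pm

KE = 11.9 eV = 1.906 × 10⁻¹⁸ J.
p = √(2mKE) = √(2 × 1.884 × 10⁻²⁸ × 1.906 × 10⁻¹⁸) = 2.680 × 10⁻²³ kg·m/s.
λ = h/p = 6.626 × 10⁻³⁴ / 2.680 × 10⁻²³ = 2.47 × 10⁻¹¹ m = 24.7 pm.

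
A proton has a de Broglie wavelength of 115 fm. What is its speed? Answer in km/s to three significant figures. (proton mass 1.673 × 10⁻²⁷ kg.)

v = 3440 km/s

p = h/λ = 6.626 × 10⁻³⁴ / 1.150 × 10⁻¹³ = 5.762 × 10⁻²¹ kg·m/s.
v = p/m = 5.762 × 10⁻²¹ / 1.673 × 10⁻²⁷ = 3.44 × 10⁶ m/s = 3440 km/s.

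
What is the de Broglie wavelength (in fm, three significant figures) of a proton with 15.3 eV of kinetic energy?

KE = 15.3 eV = 2.451 × 10⁻¹⁸ J.
p = √(2mKE) = √(2 × 1.673 × 10⁻²⁷ × 2.451 × 10⁻¹⁸) = 9.056 × 10⁻²³ kg·m/s.
λ = h/p = 6.626 × 10⁻³⁴ / 9.056 × 10⁻²³ = 7.32 × 10⁻¹² m = 7320 fm.

λ = 7320 fm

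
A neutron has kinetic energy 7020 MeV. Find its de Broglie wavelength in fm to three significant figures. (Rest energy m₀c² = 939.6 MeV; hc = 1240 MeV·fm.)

λ = 0.157 fm

Total energy E = KE + m₀c² = 7020 + 939.6 = 7959.6 MeV.
(pc)² = E² − (m₀c²)² = (7959.6)² − (939.6)² = 6.247 × 10⁷ MeV², so pc = 7904 MeV.
λ = hc/(pc) = 1240 MeV·fm / 7904 MeV = 0.157 fm.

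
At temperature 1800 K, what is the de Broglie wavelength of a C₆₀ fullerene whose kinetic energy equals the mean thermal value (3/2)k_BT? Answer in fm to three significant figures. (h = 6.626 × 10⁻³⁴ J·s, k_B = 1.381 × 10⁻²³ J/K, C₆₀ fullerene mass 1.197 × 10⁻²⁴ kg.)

KE = (3/2)k_BT = 1.5 × 1.381 × 10⁻²³ × 1800 = 3.729 × 10⁻²⁰ J.
p = √(2mKE) = √(2 × 1.197 × 10⁻²⁴ × 3.729 × 10⁻²⁰) = 2.988 × 10⁻²² kg·m/s.
λ = h/p = 2.22 × 10⁻¹² m = 2220 fm.

λ = 2220 fm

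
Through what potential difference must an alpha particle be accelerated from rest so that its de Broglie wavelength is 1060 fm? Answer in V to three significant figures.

p = h/λ = 6.626 × 10⁻³⁴ / 1.060 × 10⁻¹² = 6.251 × 10⁻²² kg·m/s.
KE = p²/(2m) = 2.940 × 10⁻¹⁷ J.
V = KE/2e = 2.940 × 10⁻¹⁷ / (2 × 1.602 × 10⁻¹⁹) = 91.8 V.

V = 91.8 V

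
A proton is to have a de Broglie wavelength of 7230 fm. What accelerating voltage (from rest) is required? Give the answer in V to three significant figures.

V = 15.7 V

p = h/λ = 6.626 × 10⁻³⁴ / 7.230 × 10⁻¹² = 9.165 × 10⁻²³ kg·m/s.
KE = p²/(2m) = 2.510 × 10⁻¹⁸ J.
V = KE/e = 2.510 × 10⁻¹⁸ / (1.602 × 10⁻¹⁹) = 15.7 V.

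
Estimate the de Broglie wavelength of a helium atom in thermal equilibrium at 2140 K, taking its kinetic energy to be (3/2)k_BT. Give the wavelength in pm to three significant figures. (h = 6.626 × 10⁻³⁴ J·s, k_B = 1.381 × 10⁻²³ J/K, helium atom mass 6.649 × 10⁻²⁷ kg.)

KE = (3/2)k_BT = 1.5 × 1.381 × 10⁻²³ × 2140 = 4.433 × 10⁻²⁰ J.
p = √(2mKE) = √(2 × 6.649 × 10⁻²⁷ × 4.433 × 10⁻²⁰) = 2.428 × 10⁻²³ kg·m/s.
λ = h/p = 2.73 × 10⁻¹¹ m = 27.3 pm.

λ = 27.3 pm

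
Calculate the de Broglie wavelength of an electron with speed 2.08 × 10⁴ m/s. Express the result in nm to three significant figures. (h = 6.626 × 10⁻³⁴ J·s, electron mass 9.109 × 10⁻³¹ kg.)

λ = 35.0 nm

p = mv = 9.109 × 10⁻³¹ × 2.08 × 10⁴ = 1.895 × 10⁻²⁶ kg·m/s.
λ = h/p = 6.626 × 10⁻³⁴ / 1.895 × 10⁻²⁶ = 3.50 × 10⁻⁸ m = 35.0 nm.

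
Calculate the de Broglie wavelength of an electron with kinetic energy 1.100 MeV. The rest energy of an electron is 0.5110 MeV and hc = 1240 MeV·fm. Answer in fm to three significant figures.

Total energy E = KE + m₀c² = 1.100 + 0.5110 = 1.6110 MeV.
(pc)² = E² − (m₀c²)² = (1.6110)² − (0.5110)² = 2.334 MeV², so pc = 1.528 MeV.
λ = hc/(pc) = 1240 MeV·fm / 1.528 MeV = 812 fm.

λ = 812 fm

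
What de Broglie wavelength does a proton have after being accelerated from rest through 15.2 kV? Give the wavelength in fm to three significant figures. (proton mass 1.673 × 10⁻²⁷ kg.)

KE = eV = 1.602 × 10⁻¹⁹ × 1.520 × 10⁴ = 2.435 × 10⁻¹⁵ J.
p = √(2mKE) = √(2 × 1.673 × 10⁻²⁷ × 2.435 × 10⁻¹⁵) = 2.854 × 10⁻²¹ kg·m/s.
λ = h/p = 6.626 × 10⁻³⁴ / 2.854 × 10⁻²¹ = 2.32 × 10⁻¹³ m = 232 fm.

λ = 232 fm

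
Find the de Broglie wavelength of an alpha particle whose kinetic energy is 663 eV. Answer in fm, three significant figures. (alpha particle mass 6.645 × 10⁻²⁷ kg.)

λ = 558 fm

KE = 663 eV = 1.062 × 10⁻¹⁶ J.
p = √(2mKE) = √(2 × 6.645 × 10⁻²⁷ × 1.062 × 10⁻¹⁶) = 1.188 × 10⁻²¹ kg·m/s.
λ = h/p = 6.626 × 10⁻³⁴ / 1.188 × 10⁻²¹ = 5.58 × 10⁻¹³ m = 558 fm.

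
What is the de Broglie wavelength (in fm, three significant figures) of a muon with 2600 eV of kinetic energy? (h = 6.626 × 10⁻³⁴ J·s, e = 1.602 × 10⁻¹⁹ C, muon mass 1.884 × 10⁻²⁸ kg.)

KE = 2600 eV = 4.165 × 10⁻¹⁶ J.
p = √(2mKE) = √(2 × 1.884 × 10⁻²⁸ × 4.165 × 10⁻¹⁶) = 3.962 × 10⁻²² kg·m/s.
λ = h/p = 6.626 × 10⁻³⁴ / 3.962 × 10⁻²² = 1.67 × 10⁻¹² m = 1670 fm.

λ = 1670 fm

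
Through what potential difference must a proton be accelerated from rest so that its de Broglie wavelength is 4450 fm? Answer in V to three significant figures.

V = 41.4 V

p = h/λ = 6.626 × 10⁻³⁴ / 4.450 × 10⁻¹² = 1.489 × 10⁻²² kg·m/s.
KE = p²/(2m) = 6.626 × 10⁻¹⁸ J.
V = KE/e = 6.626 × 10⁻¹⁸ / (1.602 × 10⁻¹⁹) = 41.4 V.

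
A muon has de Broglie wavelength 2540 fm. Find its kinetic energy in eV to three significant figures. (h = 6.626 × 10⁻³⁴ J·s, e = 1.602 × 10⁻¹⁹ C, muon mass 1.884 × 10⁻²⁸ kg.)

p = h/λ = 6.626 × 10⁻³⁴ / 2.540 × 10⁻¹² = 2.609 × 10⁻²² kg·m/s.
KE = p²/(2m) = (2.609 × 10⁻²²)² / (2 × 1.884 × 10⁻²⁸) = 1.806 × 10⁻¹⁶ J = 1130 eV.

KE = 1130 eV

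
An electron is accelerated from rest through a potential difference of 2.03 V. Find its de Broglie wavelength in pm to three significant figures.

KE = eV = 1.602 × 10⁻¹⁹ × 2.030 = 3.252 × 10⁻¹⁹ J.
p = √(2mKE) = √(2 × 9.109 × 10⁻³¹ × 3.252 × 10⁻¹⁹) = 7.697 × 10⁻²⁵ kg·m/s.
λ = h/p = 6.626 × 10⁻³⁴ / 7.697 × 10⁻²⁵ = 8.61 × 10⁻¹⁰ m = 861 pm.

λ = 861 pm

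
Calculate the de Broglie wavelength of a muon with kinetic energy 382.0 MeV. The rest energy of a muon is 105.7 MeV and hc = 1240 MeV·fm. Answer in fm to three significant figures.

λ = 2.60 fm

Total energy E = KE + m₀c² = 382.0 + 105.7 = 487.7 MeV.
(pc)² = E² − (m₀c²)² = (487.7)² − (105.7)² = 2.267 × 10⁵ MeV², so pc = 476.1 MeV.
λ = hc/(pc) = 1240 MeV·fm / 476.1 MeV = 2.60 fm.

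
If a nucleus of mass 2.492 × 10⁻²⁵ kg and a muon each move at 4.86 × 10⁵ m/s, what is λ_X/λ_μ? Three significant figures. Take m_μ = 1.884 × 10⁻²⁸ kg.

λ_X/λ_μ = 7.56 × 10⁻⁴

At fixed v, p = mv so λ = h/(mv) ∝ 1/m.
λ_X/λ_μ = m_μ/m_X = 1.884 × 10⁻²⁸/2.492 × 10⁻²⁵ = 7.56 × 10⁻⁴.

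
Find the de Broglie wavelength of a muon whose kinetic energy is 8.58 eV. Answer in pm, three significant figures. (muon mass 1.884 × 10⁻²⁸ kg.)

λ = 29.1 pm

KE = 8.58 eV = 1.375 × 10⁻¹⁸ J.
p = √(2mKE) = √(2 × 1.884 × 10⁻²⁸ × 1.375 × 10⁻¹⁸) = 2.276 × 10⁻²³ kg·m/s.
λ = h/p = 6.626 × 10⁻³⁴ / 2.276 × 10⁻²³ = 2.91 × 10⁻¹¹ m = 29.1 pm.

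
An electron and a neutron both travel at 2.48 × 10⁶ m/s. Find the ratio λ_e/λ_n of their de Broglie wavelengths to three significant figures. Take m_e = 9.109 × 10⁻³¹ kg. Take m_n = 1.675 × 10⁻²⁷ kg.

λ_e/λ_n = 1840

At fixed v, p = mv so λ = h/(mv) ∝ 1/m.
λ_e/λ_n = m_n/m_e = 1.675 × 10⁻²⁷/9.109 × 10⁻³¹ = 1840.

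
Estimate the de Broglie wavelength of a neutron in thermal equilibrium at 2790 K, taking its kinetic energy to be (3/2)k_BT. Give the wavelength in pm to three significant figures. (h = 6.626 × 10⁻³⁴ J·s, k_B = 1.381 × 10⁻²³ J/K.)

KE = (3/2)k_BT = 1.5 × 1.381 × 10⁻²³ × 2790 = 5.779 × 10⁻²⁰ J.
p = √(2mKE) = √(2 × 1.675 × 10⁻²⁷ × 5.779 × 10⁻²⁰) = 1.391 × 10⁻²³ kg·m/s.
λ = h/p = 4.76 × 10⁻¹¹ m = 47.6 pm.

λ = 47.6 pm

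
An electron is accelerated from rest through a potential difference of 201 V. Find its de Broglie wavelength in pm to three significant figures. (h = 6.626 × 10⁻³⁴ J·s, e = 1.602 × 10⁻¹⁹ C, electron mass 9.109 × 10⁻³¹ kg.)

KE = eV = 1.602 × 10⁻¹⁹ × 201.0 = 3.220 × 10⁻¹⁷ J.
p = √(2mKE) = √(2 × 9.109 × 10⁻³¹ × 3.220 × 10⁻¹⁷) = 7.659 × 10⁻²⁴ kg·m/s.
λ = h/p = 6.626 × 10⁻³⁴ / 7.659 × 10⁻²⁴ = 8.65 × 10⁻¹¹ m = 86.5 pm.

λ = 86.5 pm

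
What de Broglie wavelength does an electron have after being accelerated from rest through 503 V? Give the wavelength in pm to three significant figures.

KE = eV = 1.602 × 10⁻¹⁹ × 503.0 = 8.058 × 10⁻¹⁷ J.
p = √(2mKE) = √(2 × 9.109 × 10⁻³¹ × 8.058 × 10⁻¹⁷) = 1.212 × 10⁻²³ kg·m/s.
λ = h/p = 6.626 × 10⁻³⁴ / 1.212 × 10⁻²³ = 5.47 × 10⁻¹¹ m = 54.7 pm.

λ = 54.7 pm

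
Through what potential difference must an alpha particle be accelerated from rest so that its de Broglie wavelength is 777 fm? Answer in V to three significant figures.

V = 171 V

p = h/λ = 6.626 × 10⁻³⁴ / 7.770 × 10⁻¹³ = 8.528 × 10⁻²² kg·m/s.
KE = p²/(2m) = 5.472 × 10⁻¹⁷ J.
V = KE/2e = 5.472 × 10⁻¹⁷ / (2 × 1.602 × 10⁻¹⁹) = 171 V.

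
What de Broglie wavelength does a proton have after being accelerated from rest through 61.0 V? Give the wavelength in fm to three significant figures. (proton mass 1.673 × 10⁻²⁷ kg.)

λ = 3660 fm

KE = eV = 1.602 × 10⁻¹⁹ × 61.00 = 9.772 × 10⁻¹⁸ J.
p = √(2mKE) = √(2 × 1.673 × 10⁻²⁷ × 9.772 × 10⁻¹⁸) = 1.808 × 10⁻²² kg·m/s.
λ = h/p = 6.626 × 10⁻³⁴ / 1.808 × 10⁻²² = 3.66 × 10⁻¹² m = 3660 fm.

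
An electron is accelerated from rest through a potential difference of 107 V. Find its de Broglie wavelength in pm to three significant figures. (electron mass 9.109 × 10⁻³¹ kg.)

KE = eV = 1.602 × 10⁻¹⁹ × 107.0 = 1.714 × 10⁻¹⁷ J.
p = √(2mKE) = √(2 × 9.109 × 10⁻³¹ × 1.714 × 10⁻¹⁷) = 5.588 × 10⁻²⁴ kg·m/s.
λ = h/p = 6.626 × 10⁻³⁴ / 5.588 × 10⁻²⁴ = 1.19 × 10⁻¹⁰ m = 119 pm.

λ = 119 pm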